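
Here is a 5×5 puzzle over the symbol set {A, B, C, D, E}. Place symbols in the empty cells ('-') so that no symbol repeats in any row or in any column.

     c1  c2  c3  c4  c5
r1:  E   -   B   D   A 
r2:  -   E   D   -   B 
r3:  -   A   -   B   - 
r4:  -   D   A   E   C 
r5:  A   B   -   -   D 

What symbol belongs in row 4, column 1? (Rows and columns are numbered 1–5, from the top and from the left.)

At row 1, column 2: row 1 has {A,B,D,E}; column 2 has {A,B,D,E}; that leaves C.
At row 2, column 1: row 2 has {B,D,E}; column 1 has {A,E}; that leaves C.
At row 2, column 4: row 2 has {B,C,D,E}; column 4 has {B,D,E}; that leaves A.
At row 3, column 1: row 3 has {A,B}; column 1 has {A,C,E}; that leaves D.
At row 3, column 5: row 3 has {A,B,D}; column 5 has {A,B,C,D}; that leaves E.
At row 4, column 1: row 4 has {A,C,D,E}; column 1 has {A,C,D,E}; that leaves B.

B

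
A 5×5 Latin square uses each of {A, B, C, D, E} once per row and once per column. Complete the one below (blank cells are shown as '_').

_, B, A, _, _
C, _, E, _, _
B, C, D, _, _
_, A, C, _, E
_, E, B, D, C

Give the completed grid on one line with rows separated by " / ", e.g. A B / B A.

Cell (r1,c5): row 1 has {A,B}; column 5 has {C,E} → D.
Cell (r2,c2): row 2 has {C,E}; column 2 has {A,B,C,E} → D.
Cell (r3,c5): row 3 has {B,C,D}; column 5 has {C,D,E} → A.
Cell (r4,c1): row 4 has {A,C,E}; column 1 has {B,C} → D.
Cell (r4,c4): row 4 has {A,C,D,E}; column 4 has {D} → B.
Cell (r5,c1): row 5 has {B,C,D,E}; column 1 has {B,C,D} → A.
Cell (r1,c1): row 1 has {A,B,D}; column 1 has {A,B,C,D} → E.
Cell (r1,c4): row 1 has {A,B,D,E}; column 4 has {B,D} → C.
Cell (r2,c4): row 2 has {C,D,E}; column 4 has {B,C,D} → A.
Cell (r2,c5): row 2 has {A,C,D,E}; column 5 has {A,C,D,E} → B.
Cell (r3,c4): row 3 has {A,B,C,D}; column 4 has {A,B,C,D} → E.

E B A C D / C D E A B / B C D E A / D A C B E / A E B D C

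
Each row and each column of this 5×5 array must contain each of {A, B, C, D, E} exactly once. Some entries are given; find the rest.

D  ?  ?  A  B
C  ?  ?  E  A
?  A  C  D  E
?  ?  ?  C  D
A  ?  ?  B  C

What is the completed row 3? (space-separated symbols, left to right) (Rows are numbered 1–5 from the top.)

B A C D E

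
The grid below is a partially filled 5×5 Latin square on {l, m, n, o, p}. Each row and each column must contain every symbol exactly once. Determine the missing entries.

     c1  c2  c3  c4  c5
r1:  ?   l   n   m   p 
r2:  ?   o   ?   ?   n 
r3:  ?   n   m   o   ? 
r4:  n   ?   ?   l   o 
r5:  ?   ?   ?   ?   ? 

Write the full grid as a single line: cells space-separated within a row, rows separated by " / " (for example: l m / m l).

row 1 has {l,m,n,p}; column 1 has {n} — only o is left for (r1,c1).
row 2 has {n,o}; column 4 has {l,m,o} — only p is left for (r2,c4).
row 3 has {m,n,o}; column 5 has {n,o,p} — only l is left for (r3,c5).
row 4 has {l,n,o}; column 3 has {m,n} — only p is left for (r4,c3).
row 5 is empty so far; column 4 has {l,m,o,p} — only n is left for (r5,c4).
row 5 has {n}; column 5 has {l,n,o,p} — only m is left for (r5,c5).
row 2 has {n,o,p}; column 3 has {m,n,p} — only l is left for (r2,c3).
row 3 has {l,m,n,o}; column 1 has {n,o} — only p is left for (r3,c1).
row 4 has {l,n,o,p}; column 2 has {l,n,o} — only m is left for (r4,c2).
row 5 has {m,n}; column 1 has {n,o,p} — only l is left for (r5,c1).
row 5 has {l,m,n}; column 2 has {l,m,n,o} — only p is left for (r5,c2).
row 5 has {l,m,n,p}; column 3 has {l,m,n,p} — only o is left for (r5,c3).
row 2 has {l,n,o,p}; column 1 has {l,n,o,p} — only m is left for (r2,c1).

o l n m p / m o l p n / p n m o l / n m p l o / l p o n m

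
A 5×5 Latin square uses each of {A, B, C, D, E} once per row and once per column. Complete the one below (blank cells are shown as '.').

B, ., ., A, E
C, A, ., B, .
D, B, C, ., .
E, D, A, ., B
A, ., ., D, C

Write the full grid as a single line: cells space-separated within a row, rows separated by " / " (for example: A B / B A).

B C D A E / C A E B D / D B C E A / E D A C B / A E B D C

(r1,c2) = C
(r1,c3) = D
(r2,c3) = E
(r2,c5) = D
(r3,c4) = E
(r3,c5) = A
(r4,c4) = C
(r5,c2) = E
(r5,c3) = B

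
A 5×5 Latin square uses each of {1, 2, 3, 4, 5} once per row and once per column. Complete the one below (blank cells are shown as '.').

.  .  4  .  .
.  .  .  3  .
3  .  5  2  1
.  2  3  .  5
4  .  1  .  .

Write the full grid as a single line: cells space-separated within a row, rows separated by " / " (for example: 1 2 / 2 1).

2 5 4 1 3 / 5 1 2 3 4 / 3 4 5 2 1 / 1 2 3 4 5 / 4 3 1 5 2

(r2,c3): row 2 has {3}; column 3 has {1,3,4,5}, so it must be 2.
(r2,c5): row 2 has {2,3}; column 5 has {1,5}, so it must be 4.
(r3,c2): row 3 has {1,2,3,5}; column 2 has {2}, so it must be 4.
(r4,c1): row 4 has {2,3,5}; column 1 has {3,4}, so it must be 1.
(r4,c4): row 4 has {1,2,3,5}; column 4 has {2,3}, so it must be 4.
(r5,c4): row 5 has {1,4}; column 4 has {2,3,4}, so it must be 5.
(r1,c4): row 1 has {4}; column 4 has {2,3,4,5}, so it must be 1.
(r2,c1): row 2 has {2,3,4}; column 1 has {1,3,4}, so it must be 5.
(r2,c2): row 2 has {2,3,4,5}; column 2 has {2,4}, so it must be 1.
(r5,c2): row 5 has {1,4,5}; column 2 has {1,2,4}, so it must be 3.
(r5,c5): row 5 has {1,3,4,5}; column 5 has {1,4,5}, so it must be 2.
(r1,c1): row 1 has {1,4}; column 1 has {1,3,4,5}, so it must be 2.
(r1,c2): row 1 has {1,2,4}; column 2 has {1,2,3,4}, so it must be 5.
(r1,c5): row 1 has {1,2,4,5}; column 5 has {1,2,4,5}, so it must be 3.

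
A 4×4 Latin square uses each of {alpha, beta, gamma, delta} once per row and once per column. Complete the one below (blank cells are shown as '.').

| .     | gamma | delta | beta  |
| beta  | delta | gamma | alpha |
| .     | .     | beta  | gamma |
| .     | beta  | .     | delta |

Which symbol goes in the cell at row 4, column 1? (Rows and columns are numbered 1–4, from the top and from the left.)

row 1 has {beta,gamma,delta}; column 1 has {beta} — only alpha is left for (r1,c1).
row 3 has {beta,gamma}; column 1 has {alpha,beta} — only delta is left for (r3,c1).
row 3 has {beta,gamma,delta}; column 2 has {beta,gamma,delta} — only alpha is left for (r3,c2).
row 4 has {beta,delta}; column 1 has {alpha,beta,delta} — only gamma is left for (r4,c1).

gamma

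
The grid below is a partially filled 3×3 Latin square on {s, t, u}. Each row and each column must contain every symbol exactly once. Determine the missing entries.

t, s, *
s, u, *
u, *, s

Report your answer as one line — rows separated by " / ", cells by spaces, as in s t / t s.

t s u / s u t / u t s

Cell (r1,c3): row 1 has {s,t}; column 3 has {s} → u.
Cell (r2,c3): row 2 has {s,u}; column 3 has {s,u} → t.
Cell (r3,c2): row 3 has {s,u}; column 2 has {s,u} → t.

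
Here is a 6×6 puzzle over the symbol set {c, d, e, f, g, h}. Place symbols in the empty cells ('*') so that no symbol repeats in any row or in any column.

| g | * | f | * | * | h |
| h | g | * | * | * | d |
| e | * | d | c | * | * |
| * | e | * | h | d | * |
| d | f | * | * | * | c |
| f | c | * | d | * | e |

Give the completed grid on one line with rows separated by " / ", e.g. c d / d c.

Cell (r1,c2): row 1 has {f,g,h}; column 2 has {c,e,f,g} → d.
Cell (r1,c4): row 1 has {d,f,g,h}; column 4 has {c,d,h} → e.
Cell (r1,c5): row 1 has {d,e,f,g,h}; column 5 has {d} → c.
Cell (r2,c4): row 2 has {d,g,h}; column 4 has {c,d,e,h} → f.
Cell (r2,c5): row 2 has {d,f,g,h}; column 5 has {c,d} → e.
Cell (r3,c2): row 3 has {c,d,e}; column 2 has {c,d,e,f,g} → h.
Cell (r4,c1): row 4 has {d,e,h}; column 1 has {d,e,f,g,h} → c.
Cell (r4,c3): row 4 has {c,d,e,h}; column 3 has {d,f} → g.
Cell (r4,c6): row 4 has {c,d,e,g,h}; column 6 has {c,d,e,h} → f.
Cell (r5,c4): row 5 has {c,d,f}; column 4 has {c,d,e,f,h} → g.
Cell (r5,c5): row 5 has {c,d,f,g}; column 5 has {c,d,e} → h.
Cell (r6,c3): row 6 has {c,d,e,f}; column 3 has {d,f,g} → h.
Cell (r6,c5): row 6 has {c,d,e,f,h}; column 5 has {c,d,e,h} → g.
Cell (r2,c3): row 2 has {d,e,f,g,h}; column 3 has {d,f,g,h} → c.
Cell (r3,c5): row 3 has {c,d,e,h}; column 5 has {c,d,e,g,h} → f.
Cell (r3,c6): row 3 has {c,d,e,f,h}; column 6 has {c,d,e,f,h} → g.
Cell (r5,c3): row 5 has {c,d,f,g,h}; column 3 has {c,d,f,g,h} → e.

g d f e c h / h g c f e d / e h d c f g / c e g h d f / d f e g h c / f c h d g e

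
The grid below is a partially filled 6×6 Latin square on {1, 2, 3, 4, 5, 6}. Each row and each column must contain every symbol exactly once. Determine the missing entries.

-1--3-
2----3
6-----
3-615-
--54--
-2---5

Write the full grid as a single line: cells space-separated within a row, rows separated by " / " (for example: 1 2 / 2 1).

5 1 2 6 3 4 / 2 6 4 5 1 3 / 6 5 3 2 4 1 / 3 4 6 1 5 2 / 1 3 5 4 2 6 / 4 2 1 3 6 5

(r4,c2) = 4
(r4,c6) = 2
(r5,c1) = 1
(r5,c6) = 6
(r6,c1) = 4
(r1,c1) = 5
(r1,c6) = 4
(r3,c6) = 1
(r5,c2) = 3
(r5,c5) = 2
(r1,c3) = 2
(r1,c4) = 6
(r2,c4) = 5
(r3,c2) = 5
(r3,c5) = 4
(r6,c4) = 3
(r2,c2) = 6
(r2,c5) = 1
(r3,c3) = 3
(r3,c4) = 2
(r6,c3) = 1
(r6,c5) = 6
(r2,c3) = 4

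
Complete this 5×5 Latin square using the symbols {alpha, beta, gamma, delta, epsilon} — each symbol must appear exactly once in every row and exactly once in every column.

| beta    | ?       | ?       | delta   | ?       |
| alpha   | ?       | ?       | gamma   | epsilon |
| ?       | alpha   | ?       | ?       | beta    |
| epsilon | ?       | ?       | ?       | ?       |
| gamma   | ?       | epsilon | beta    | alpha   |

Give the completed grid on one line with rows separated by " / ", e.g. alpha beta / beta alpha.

beta epsilon alpha delta gamma / alpha beta delta gamma epsilon / delta alpha gamma epsilon beta / epsilon gamma beta alpha delta / gamma delta epsilon beta alpha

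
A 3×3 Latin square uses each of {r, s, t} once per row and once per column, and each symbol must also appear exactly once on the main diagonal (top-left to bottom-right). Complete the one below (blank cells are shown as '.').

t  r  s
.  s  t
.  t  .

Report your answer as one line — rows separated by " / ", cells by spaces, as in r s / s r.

t r s / r s t / s t r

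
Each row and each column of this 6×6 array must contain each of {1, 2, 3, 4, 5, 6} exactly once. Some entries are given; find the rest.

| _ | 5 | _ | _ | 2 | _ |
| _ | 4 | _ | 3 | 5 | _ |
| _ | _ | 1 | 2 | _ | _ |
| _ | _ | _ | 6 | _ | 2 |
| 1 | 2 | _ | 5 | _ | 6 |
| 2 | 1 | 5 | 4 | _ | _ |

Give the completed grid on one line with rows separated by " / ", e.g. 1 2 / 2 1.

3 5 6 1 2 4 / 6 4 2 3 5 1 / 4 6 1 2 3 5 / 5 3 4 6 1 2 / 1 2 3 5 4 6 / 2 1 5 4 6 3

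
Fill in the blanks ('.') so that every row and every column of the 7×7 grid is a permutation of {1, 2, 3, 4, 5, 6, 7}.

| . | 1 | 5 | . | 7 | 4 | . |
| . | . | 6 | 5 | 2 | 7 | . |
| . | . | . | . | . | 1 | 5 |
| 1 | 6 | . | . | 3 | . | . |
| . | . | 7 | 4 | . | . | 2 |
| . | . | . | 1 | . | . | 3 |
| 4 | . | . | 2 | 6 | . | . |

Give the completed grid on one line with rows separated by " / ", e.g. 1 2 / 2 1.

2 1 5 3 7 4 6 / 3 4 6 5 2 7 1 / 7 2 3 6 4 1 5 / 1 6 2 7 3 5 4 / 5 3 7 4 1 6 2 / 6 7 4 1 5 2 3 / 4 5 1 2 6 3 7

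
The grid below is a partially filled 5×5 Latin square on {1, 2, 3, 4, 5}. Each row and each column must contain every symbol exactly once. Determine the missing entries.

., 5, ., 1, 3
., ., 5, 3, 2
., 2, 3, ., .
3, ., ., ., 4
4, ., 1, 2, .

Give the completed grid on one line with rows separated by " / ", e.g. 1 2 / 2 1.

2 5 4 1 3 / 1 4 5 3 2 / 5 2 3 4 1 / 3 1 2 5 4 / 4 3 1 2 5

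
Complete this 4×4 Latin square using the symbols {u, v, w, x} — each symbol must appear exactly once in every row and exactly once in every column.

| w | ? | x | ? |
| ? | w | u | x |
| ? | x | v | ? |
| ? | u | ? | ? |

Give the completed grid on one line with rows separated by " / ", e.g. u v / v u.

w v x u / v w u x / u x v w / x u w v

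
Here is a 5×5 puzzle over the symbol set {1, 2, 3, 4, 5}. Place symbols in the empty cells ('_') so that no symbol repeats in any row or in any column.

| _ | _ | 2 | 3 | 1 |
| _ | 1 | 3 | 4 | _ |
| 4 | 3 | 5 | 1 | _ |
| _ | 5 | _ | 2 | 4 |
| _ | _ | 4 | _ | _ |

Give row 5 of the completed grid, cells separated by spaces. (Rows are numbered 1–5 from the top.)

(r1,c1): row 1 has {1,2,3}; column 1 has {4}, so it must be 5.
(r1,c2): row 1 has {1,2,3,5}; column 2 has {1,3,5}, so it must be 4.
(r2,c1): row 2 has {1,3,4}; column 1 has {4,5}, so it must be 2.
(r2,c5): row 2 has {1,2,3,4}; column 5 has {1,4}, so it must be 5.
(r3,c5): row 3 has {1,3,4,5}; column 5 has {1,4,5}, so it must be 2.
(r4,c3): row 4 has {2,4,5}; column 3 has {2,3,4,5}, so it must be 1.
(r5,c2): row 5 has {4}; column 2 has {1,3,4,5}, so it must be 2.
(r5,c4): row 5 has {2,4}; column 4 has {1,2,3,4}, so it must be 5.
(r5,c5): row 5 has {2,4,5}; column 5 has {1,2,4,5}, so it must be 3.
(r4,c1): row 4 has {1,2,4,5}; column 1 has {2,4,5}, so it must be 3.
(r5,c1): row 5 has {2,3,4,5}; column 1 has {2,3,4,5}, so it must be 1.

1 2 4 5 3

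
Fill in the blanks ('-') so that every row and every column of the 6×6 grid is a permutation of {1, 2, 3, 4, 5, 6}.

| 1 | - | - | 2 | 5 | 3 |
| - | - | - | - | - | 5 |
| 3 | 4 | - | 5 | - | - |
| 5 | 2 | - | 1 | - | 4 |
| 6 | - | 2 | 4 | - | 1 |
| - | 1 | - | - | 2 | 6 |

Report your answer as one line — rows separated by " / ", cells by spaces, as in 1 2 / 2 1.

1 6 4 2 5 3 / 2 3 1 6 4 5 / 3 4 6 5 1 2 / 5 2 3 1 6 4 / 6 5 2 4 3 1 / 4 1 5 3 2 6

(r1,c2) = 6
(r1,c3) = 4
(r2,c2) = 3
(r2,c4) = 6
(r3,c6) = 2
(r5,c2) = 5
(r5,c5) = 3
(r6,c1) = 4
(r6,c4) = 3
(r2,c1) = 2
(r2,c3) = 1
(r2,c5) = 4
(r3,c3) = 6
(r3,c5) = 1
(r4,c3) = 3
(r4,c5) = 6
(r6,c3) = 5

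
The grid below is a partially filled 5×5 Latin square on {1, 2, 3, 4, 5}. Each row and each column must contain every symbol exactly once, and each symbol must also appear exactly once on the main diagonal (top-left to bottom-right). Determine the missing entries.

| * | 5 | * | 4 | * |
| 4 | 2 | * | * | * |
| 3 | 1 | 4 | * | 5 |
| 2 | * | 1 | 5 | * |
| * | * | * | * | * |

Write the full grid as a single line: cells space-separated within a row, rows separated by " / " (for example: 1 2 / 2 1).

row 1 has {4,5}; column 1 has {2,3,4}; the diagonal has {2,4,5} — only 1 is left for (r1,c1).
row 3 has {1,3,4,5}; column 4 has {4,5} — only 2 is left for (r3,c4).
row 5 is empty so far; column 1 has {1,2,3,4} — only 5 is left for (r5,c1).
row 5 has {5}; column 5 has {5}; the diagonal has {1,2,4,5} — only 3 is left for (r5,c5).
row 1 has {1,4,5}; column 5 has {3,5} — only 2 is left for (r1,c5).
row 2 has {2,4}; column 5 has {2,3,5} — only 1 is left for (r2,c5).
row 4 has {1,2,5}; column 5 has {1,2,3,5} — only 4 is left for (r4,c5).
row 5 has {3,5}; column 2 has {1,2,5} — only 4 is left for (r5,c2).
row 5 has {3,4,5}; column 3 has {1,4} — only 2 is left for (r5,c3).
row 5 has {2,3,4,5}; column 4 has {2,4,5} — only 1 is left for (r5,c4).
row 1 has {1,2,4,5}; column 3 has {1,2,4} — only 3 is left for (r1,c3).
row 2 has {1,2,4}; column 3 has {1,2,3,4} — only 5 is left for (r2,c3).
row 2 has {1,2,4,5}; column 4 has {1,2,4,5} — only 3 is left for (r2,c4).
row 4 has {1,2,4,5}; column 2 has {1,2,4,5} — only 3 is left for (r4,c2).

1 5 3 4 2 / 4 2 5 3 1 / 3 1 4 2 5 / 2 3 1 5 4 / 5 4 2 1 3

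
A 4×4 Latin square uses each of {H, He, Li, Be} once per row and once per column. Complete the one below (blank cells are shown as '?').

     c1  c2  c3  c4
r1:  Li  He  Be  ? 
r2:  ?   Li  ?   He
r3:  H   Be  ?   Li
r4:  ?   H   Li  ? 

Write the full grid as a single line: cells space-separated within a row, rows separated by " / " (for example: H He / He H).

Li He Be H / Be Li H He / H Be He Li / He H Li Be

Cell (r1,c4): row 1 has {He,Li,Be}; column 4 has {He,Li} → H.
Cell (r2,c1): row 2 has {He,Li}; column 1 has {H,Li} → Be.
Cell (r2,c3): row 2 has {He,Li,Be}; column 3 has {Li,Be} → H.
Cell (r3,c3): row 3 has {H,Li,Be}; column 3 has {H,Li,Be} → He.
Cell (r4,c1): row 4 has {H,Li}; column 1 has {H,Li,Be} → He.
Cell (r4,c4): row 4 has {H,He,Li}; column 4 has {H,He,Li} → Be.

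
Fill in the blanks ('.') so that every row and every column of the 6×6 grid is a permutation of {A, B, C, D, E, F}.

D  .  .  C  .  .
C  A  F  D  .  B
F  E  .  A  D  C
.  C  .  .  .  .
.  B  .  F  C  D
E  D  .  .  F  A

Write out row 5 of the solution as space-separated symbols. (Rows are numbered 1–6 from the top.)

(r1,c2) = F
(r1,c6) = E
(r2,c5) = E
(r3,c3) = B
(r4,c6) = F
(r5,c1) = A
(r5,c3) = E

A B E F C D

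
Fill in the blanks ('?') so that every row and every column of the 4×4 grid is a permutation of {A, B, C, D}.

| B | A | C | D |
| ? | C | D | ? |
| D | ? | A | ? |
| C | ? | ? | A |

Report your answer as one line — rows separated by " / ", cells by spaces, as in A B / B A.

B A C D / A C D B / D B A C / C D B A

(r2,c1) = A
(r2,c4) = B
(r3,c2) = B
(r3,c4) = C
(r4,c2) = D
(r4,c3) = B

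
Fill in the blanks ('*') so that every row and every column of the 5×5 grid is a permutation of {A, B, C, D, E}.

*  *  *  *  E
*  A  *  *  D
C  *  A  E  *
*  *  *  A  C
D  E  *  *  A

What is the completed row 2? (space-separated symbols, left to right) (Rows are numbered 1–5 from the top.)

B A E C D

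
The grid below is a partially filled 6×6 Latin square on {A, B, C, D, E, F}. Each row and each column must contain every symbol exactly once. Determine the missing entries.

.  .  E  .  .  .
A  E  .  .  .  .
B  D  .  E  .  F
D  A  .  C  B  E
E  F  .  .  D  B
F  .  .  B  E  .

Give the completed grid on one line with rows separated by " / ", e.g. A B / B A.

At row 1, column 1: row 1 has {E}; column 1 has {A,B,D,E,F}; that leaves C.
At row 1, column 2: row 1 has {C,E}; column 2 has {A,D,E,F}; that leaves B.
At row 4, column 3: row 4 has {A,B,C,D,E}; column 3 has {E}; that leaves F.
At row 5, column 4: row 5 has {B,D,E,F}; column 4 has {B,C,E}; that leaves A.
At row 6, column 2: row 6 has {B,E,F}; column 2 has {A,B,D,E,F}; that leaves C.
At row 5, column 3: row 5 has {A,B,D,E,F}; column 3 has {E,F}; that leaves C.
At row 3, column 3: row 3 has {B,D,E,F}; column 3 has {C,E,F}; that leaves A.
At row 3, column 5: row 3 has {A,B,D,E,F}; column 5 has {B,D,E}; that leaves C.
At row 6, column 3: row 6 has {B,C,E,F}; column 3 has {A,C,E,F}; that leaves D.
At row 6, column 6: row 6 has {B,C,D,E,F}; column 6 has {B,E,F}; that leaves A.
At row 1, column 6: row 1 has {B,C,E}; column 6 has {A,B,E,F}; that leaves D.
At row 2, column 3: row 2 has {A,E}; column 3 has {A,C,D,E,F}; that leaves B.
At row 2, column 5: row 2 has {A,B,E}; column 5 has {B,C,D,E}; that leaves F.
At row 2, column 6: row 2 has {A,B,E,F}; column 6 has {A,B,D,E,F}; that leaves C.
At row 1, column 4: row 1 has {B,C,D,E}; column 4 has {A,B,C,E}; that leaves F.
At row 1, column 5: row 1 has {B,C,D,E,F}; column 5 has {B,C,D,E,F}; that leaves A.
At row 2, column 4: row 2 has {A,B,C,E,F}; column 4 has {A,B,C,E,F}; that leaves D.

C B E F A D / A E B D F C / B D A E C F / D A F C B E / E F C A D B / F C D B E A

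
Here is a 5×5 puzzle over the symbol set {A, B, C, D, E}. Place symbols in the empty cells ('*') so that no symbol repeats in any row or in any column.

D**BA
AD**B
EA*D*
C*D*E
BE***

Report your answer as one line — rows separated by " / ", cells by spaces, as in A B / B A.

(r1,c2): row 1 has {A,B,D}; column 2 has {A,D,E}, so it must be C.
(r1,c3): row 1 has {A,B,C,D}; column 3 has {D}, so it must be E.
(r2,c3): row 2 has {A,B,D}; column 3 has {D,E}, so it must be C.
(r2,c4): row 2 has {A,B,C,D}; column 4 has {B,D}, so it must be E.
(r3,c3): row 3 has {A,D,E}; column 3 has {C,D,E}, so it must be B.
(r3,c5): row 3 has {A,B,D,E}; column 5 has {A,B,E}, so it must be C.
(r4,c2): row 4 has {C,D,E}; column 2 has {A,C,D,E}, so it must be B.
(r4,c4): row 4 has {B,C,D,E}; column 4 has {B,D,E}, so it must be A.
(r5,c3): row 5 has {B,E}; column 3 has {B,C,D,E}, so it must be A.
(r5,c4): row 5 has {A,B,E}; column 4 has {A,B,D,E}, so it must be C.
(r5,c5): row 5 has {A,B,C,E}; column 5 has {A,B,C,E}, so it must be D.

D C E B A / A D C E B / E A B D C / C B D A E / B E A C D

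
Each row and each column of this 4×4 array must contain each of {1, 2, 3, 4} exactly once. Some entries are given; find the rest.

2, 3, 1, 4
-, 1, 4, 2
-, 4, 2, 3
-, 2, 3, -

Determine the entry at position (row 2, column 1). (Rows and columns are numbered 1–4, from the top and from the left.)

3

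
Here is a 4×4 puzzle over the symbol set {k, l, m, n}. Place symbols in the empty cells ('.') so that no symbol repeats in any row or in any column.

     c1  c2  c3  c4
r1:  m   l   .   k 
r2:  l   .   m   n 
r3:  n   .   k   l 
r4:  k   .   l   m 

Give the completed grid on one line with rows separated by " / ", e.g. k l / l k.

Cell (r1,c3): row 1 has {k,l,m}; column 3 has {k,l,m} → n.
Cell (r2,c2): row 2 has {l,m,n}; column 2 has {l} → k.
Cell (r3,c2): row 3 has {k,l,n}; column 2 has {k,l} → m.
Cell (r4,c2): row 4 has {k,l,m}; column 2 has {k,l,m} → n.

m l n k / l k m n / n m k l / k n l m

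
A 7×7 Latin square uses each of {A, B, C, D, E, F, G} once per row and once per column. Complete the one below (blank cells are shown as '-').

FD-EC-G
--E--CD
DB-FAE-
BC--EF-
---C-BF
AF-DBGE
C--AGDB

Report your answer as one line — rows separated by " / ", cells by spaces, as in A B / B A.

F D B E C A G / G A E B F C D / D B G F A E C / B C D G E F A / E G A C D B F / A F C D B G E / C E F A G D B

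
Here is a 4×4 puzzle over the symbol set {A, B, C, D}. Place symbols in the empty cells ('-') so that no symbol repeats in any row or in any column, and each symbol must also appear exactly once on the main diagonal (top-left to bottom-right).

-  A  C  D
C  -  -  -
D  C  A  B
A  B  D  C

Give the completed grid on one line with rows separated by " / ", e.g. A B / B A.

B A C D / C D B A / D C A B / A B D C

(r1,c1) = B
(r2,c2) = D
(r2,c3) = B
(r2,c4) = A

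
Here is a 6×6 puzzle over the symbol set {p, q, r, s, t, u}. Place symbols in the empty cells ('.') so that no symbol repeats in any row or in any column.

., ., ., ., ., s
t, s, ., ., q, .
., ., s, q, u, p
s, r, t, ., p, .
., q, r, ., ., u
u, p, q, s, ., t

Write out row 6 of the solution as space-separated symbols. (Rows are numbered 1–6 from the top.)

u p q s r t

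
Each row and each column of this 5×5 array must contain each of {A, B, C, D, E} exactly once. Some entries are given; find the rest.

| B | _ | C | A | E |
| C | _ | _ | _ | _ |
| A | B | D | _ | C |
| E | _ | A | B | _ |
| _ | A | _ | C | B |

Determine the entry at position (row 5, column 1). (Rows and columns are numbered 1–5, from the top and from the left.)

D

(r1,c2) = D
(r2,c2) = E
(r2,c3) = B
(r2,c4) = D
(r2,c5) = A
(r3,c4) = E
(r4,c2) = C
(r4,c5) = D
(r5,c1) = D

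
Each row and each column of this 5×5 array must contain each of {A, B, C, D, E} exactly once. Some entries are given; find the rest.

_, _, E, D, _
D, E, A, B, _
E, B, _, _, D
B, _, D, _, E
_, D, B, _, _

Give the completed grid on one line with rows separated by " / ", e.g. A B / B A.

A C E D B / D E A B C / E B C A D / B A D C E / C D B E A

(r2,c5): row 2 has {A,B,D,E}; column 5 has {D,E}, so it must be C.
(r3,c3): row 3 has {B,D,E}; column 3 has {A,B,D,E}, so it must be C.
(r3,c4): row 3 has {B,C,D,E}; column 4 has {B,D}, so it must be A.
(r4,c4): row 4 has {B,D,E}; column 4 has {A,B,D}, so it must be C.
(r5,c4): row 5 has {B,D}; column 4 has {A,B,C,D}, so it must be E.
(r5,c5): row 5 has {B,D,E}; column 5 has {C,D,E}, so it must be A.
(r1,c5): row 1 has {D,E}; column 5 has {A,C,D,E}, so it must be B.
(r4,c2): row 4 has {B,C,D,E}; column 2 has {B,D,E}, so it must be A.
(r5,c1): row 5 has {A,B,D,E}; column 1 has {B,D,E}, so it must be C.
(r1,c1): row 1 has {B,D,E}; column 1 has {B,C,D,E}, so it must be A.
(r1,c2): row 1 has {A,B,D,E}; column 2 has {A,B,D,E}, so it must be C.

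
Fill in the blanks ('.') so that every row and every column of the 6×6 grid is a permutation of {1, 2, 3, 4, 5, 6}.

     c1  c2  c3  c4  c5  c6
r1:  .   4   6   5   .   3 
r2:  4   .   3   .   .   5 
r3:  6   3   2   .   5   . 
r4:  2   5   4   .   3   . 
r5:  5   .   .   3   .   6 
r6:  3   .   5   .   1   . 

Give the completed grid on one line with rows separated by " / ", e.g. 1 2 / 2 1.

1 4 6 5 2 3 / 4 1 3 2 6 5 / 6 3 2 1 5 4 / 2 5 4 6 3 1 / 5 2 1 3 4 6 / 3 6 5 4 1 2

(r1,c1) = 1
(r1,c5) = 2
(r2,c5) = 6
(r4,c6) = 1
(r5,c3) = 1
(r5,c5) = 4
(r3,c6) = 4
(r4,c4) = 6
(r5,c2) = 2
(r6,c2) = 6
(r6,c6) = 2
(r2,c2) = 1
(r2,c4) = 2
(r3,c4) = 1
(r6,c4) = 4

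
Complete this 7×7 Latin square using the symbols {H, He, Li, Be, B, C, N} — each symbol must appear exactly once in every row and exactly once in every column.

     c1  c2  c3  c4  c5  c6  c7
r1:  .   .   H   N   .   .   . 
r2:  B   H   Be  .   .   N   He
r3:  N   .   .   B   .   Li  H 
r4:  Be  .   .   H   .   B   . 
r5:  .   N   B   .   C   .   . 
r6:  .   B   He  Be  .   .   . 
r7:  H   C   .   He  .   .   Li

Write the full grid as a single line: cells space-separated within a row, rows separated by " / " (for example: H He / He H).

C Li H N Be He B / B H Be C Li N He / N Be C B He Li H / Be He Li H N B C / He N B Li C H Be / Li B He Be H C N / H C N He B Be Li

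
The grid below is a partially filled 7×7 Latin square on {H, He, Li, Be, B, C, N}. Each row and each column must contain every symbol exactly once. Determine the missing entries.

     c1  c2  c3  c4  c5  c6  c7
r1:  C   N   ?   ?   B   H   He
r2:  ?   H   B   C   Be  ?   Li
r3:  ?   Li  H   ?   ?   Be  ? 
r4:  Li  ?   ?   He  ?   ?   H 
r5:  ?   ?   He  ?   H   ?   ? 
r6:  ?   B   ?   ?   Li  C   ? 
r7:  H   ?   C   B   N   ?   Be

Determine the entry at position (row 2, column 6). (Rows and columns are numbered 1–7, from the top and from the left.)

He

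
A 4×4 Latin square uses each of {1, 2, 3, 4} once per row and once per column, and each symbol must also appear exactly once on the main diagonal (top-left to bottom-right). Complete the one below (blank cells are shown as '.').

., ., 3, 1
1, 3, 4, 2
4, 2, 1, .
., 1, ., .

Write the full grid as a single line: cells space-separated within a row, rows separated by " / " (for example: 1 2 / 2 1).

2 4 3 1 / 1 3 4 2 / 4 2 1 3 / 3 1 2 4

row 1 has {1,3}; column 1 has {1,4}; the diagonal has {1,3} — only 2 is left for (r1,c1).
row 1 has {1,2,3}; column 2 has {1,2,3} — only 4 is left for (r1,c2).
row 3 has {1,2,4}; column 4 has {1,2} — only 3 is left for (r3,c4).
row 4 has {1}; column 1 has {1,2,4} — only 3 is left for (r4,c1).
row 4 has {1,3}; column 3 has {1,3,4} — only 2 is left for (r4,c3).
row 4 has {1,2,3}; column 4 has {1,2,3}; the diagonal has {1,2,3} — only 4 is left for (r4,c4).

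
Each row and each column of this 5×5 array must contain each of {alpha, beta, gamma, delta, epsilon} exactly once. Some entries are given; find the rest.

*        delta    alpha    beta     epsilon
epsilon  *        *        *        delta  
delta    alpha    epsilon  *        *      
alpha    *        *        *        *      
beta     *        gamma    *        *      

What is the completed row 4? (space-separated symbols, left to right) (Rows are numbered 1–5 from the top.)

alpha beta delta epsilon gamma

(r1,c1) = gamma
(r2,c3) = beta
(r3,c4) = gamma
(r3,c5) = beta
(r4,c3) = delta
(r4,c4) = epsilon
(r4,c5) = gamma
(r5,c2) = epsilon
(r5,c5) = alpha
(r2,c2) = gamma
(r2,c4) = alpha
(r4,c2) = beta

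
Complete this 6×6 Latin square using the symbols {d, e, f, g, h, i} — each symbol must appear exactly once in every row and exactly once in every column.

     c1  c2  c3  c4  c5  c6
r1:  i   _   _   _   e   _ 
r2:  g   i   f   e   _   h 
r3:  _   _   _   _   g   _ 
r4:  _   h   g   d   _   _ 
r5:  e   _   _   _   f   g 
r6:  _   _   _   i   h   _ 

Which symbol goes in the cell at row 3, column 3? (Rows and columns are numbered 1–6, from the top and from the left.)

d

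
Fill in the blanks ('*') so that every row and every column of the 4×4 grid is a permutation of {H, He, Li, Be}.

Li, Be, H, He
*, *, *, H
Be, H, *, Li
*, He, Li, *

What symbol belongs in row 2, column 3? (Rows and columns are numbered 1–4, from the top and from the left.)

Be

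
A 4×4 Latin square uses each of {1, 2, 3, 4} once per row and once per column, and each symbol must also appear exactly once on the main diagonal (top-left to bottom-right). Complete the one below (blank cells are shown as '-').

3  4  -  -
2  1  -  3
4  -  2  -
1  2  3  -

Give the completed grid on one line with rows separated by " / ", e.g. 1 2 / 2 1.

3 4 1 2 / 2 1 4 3 / 4 3 2 1 / 1 2 3 4

At row 1, column 3: row 1 has {3,4}; column 3 has {2,3}; that leaves 1.
At row 1, column 4: row 1 has {1,3,4}; column 4 has {3}; that leaves 2.
At row 2, column 3: row 2 has {1,2,3}; column 3 has {1,2,3}; that leaves 4.
At row 3, column 2: row 3 has {2,4}; column 2 has {1,2,4}; that leaves 3.
At row 3, column 4: row 3 has {2,3,4}; column 4 has {2,3}; that leaves 1.
At row 4, column 4: row 4 has {1,2,3}; column 4 has {1,2,3}; the diagonal has {1,2,3}; that leaves 4.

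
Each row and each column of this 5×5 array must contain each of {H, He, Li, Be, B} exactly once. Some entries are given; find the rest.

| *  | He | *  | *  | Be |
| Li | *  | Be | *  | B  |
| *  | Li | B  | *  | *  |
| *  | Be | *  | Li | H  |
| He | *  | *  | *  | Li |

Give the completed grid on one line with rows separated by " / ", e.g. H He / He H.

At row 2, column 2: row 2 has {Li,Be,B}; column 2 has {He,Li,Be}; that leaves H.
At row 2, column 4: row 2 has {H,Li,Be,B}; column 4 has {Li}; that leaves He.
At row 3, column 5: row 3 has {Li,B}; column 5 has {H,Li,Be,B}; that leaves He.
At row 4, column 1: row 4 has {H,Li,Be}; column 1 has {He,Li}; that leaves B.
At row 4, column 3: row 4 has {H,Li,Be,B}; column 3 has {Be,B}; that leaves He.
At row 5, column 2: row 5 has {He,Li}; column 2 has {H,He,Li,Be}; that leaves B.
At row 5, column 3: row 5 has {He,Li,B}; column 3 has {He,Be,B}; that leaves H.
At row 5, column 4: row 5 has {H,He,Li,B}; column 4 has {He,Li}; that leaves Be.
At row 1, column 1: row 1 has {He,Be}; column 1 has {He,Li,B}; that leaves H.
At row 1, column 3: row 1 has {H,He,Be}; column 3 has {H,He,Be,B}; that leaves Li.
At row 1, column 4: row 1 has {H,He,Li,Be}; column 4 has {He,Li,Be}; that leaves B.
At row 3, column 1: row 3 has {He,Li,B}; column 1 has {H,He,Li,B}; that leaves Be.
At row 3, column 4: row 3 has {He,Li,Be,B}; column 4 has {He,Li,Be,B}; that leaves H.

H He Li B Be / Li H Be He B / Be Li B H He / B Be He Li H / He B H Be Li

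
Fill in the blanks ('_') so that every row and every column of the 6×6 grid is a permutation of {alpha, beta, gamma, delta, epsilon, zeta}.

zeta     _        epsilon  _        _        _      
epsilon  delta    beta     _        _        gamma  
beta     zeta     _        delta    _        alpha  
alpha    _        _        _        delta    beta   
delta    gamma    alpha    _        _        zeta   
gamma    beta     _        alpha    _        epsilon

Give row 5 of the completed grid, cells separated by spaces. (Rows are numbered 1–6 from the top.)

delta gamma alpha epsilon beta zeta

(r1,c2) = alpha
(r1,c6) = delta
(r2,c4) = zeta
(r2,c5) = alpha
(r3,c3) = gamma
(r3,c5) = epsilon
(r4,c2) = epsilon
(r4,c3) = zeta
(r4,c4) = gamma
(r5,c5) = beta
(r6,c3) = delta
(r6,c5) = zeta
(r1,c4) = beta
(r1,c5) = gamma
(r5,c4) = epsilon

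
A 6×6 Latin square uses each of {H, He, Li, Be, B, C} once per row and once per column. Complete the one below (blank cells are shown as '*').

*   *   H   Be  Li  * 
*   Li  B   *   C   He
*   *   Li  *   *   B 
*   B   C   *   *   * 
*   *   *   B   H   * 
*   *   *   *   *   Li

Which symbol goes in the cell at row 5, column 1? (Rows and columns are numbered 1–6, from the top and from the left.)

Li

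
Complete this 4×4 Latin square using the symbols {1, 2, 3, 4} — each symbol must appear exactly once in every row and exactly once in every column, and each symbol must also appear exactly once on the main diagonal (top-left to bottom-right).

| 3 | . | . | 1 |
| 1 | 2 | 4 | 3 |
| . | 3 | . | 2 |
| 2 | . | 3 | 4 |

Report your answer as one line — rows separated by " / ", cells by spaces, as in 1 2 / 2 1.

3 4 2 1 / 1 2 4 3 / 4 3 1 2 / 2 1 3 4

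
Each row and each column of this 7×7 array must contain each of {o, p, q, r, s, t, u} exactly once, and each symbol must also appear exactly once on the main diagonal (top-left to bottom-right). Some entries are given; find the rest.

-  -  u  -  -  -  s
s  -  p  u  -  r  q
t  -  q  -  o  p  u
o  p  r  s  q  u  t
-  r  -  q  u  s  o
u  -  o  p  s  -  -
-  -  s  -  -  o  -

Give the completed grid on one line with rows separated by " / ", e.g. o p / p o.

r t u o p q s / s o p u t r q / t s q r o p u / o p r s q u t / p r t q u s o / u q o p s t r / q u s t r o p

(r2,c5): row 2 has {p,q,r,s,u}; column 5 has {o,q,s,u}, so it must be t.
(r3,c2): row 3 has {o,p,q,t,u}; column 2 has {p,r}, so it must be s.
(r3,c4): row 3 has {o,p,q,s,t,u}; column 4 has {p,q,s,u}, so it must be r.
(r5,c1): row 5 has {o,q,r,s,u}; column 1 has {o,s,t,u}, so it must be p.
(r5,c3): row 5 has {o,p,q,r,s,u}; column 3 has {o,p,q,r,s,u}, so it must be t.
(r6,c6): row 6 has {o,p,s,u}; column 6 has {o,p,r,s,u}; the diagonal has {q,s,u}, so it must be t.
(r6,c7): row 6 has {o,p,s,t,u}; column 7 has {o,q,s,t,u}, so it must be r.
(r7,c4): row 7 has {o,s}; column 4 has {p,q,r,s,u}, so it must be t.
(r7,c7): row 7 has {o,s,t}; column 7 has {o,q,r,s,t,u}; the diagonal has {q,s,t,u}, so it must be p.
(r1,c1): row 1 has {s,u}; column 1 has {o,p,s,t,u}; the diagonal has {p,q,s,t,u}, so it must be r.
(r1,c4): row 1 has {r,s,u}; column 4 has {p,q,r,s,t,u}, so it must be o.
(r1,c5): row 1 has {o,r,s,u}; column 5 has {o,q,s,t,u}, so it must be p.
(r1,c6): row 1 has {o,p,r,s,u}; column 6 has {o,p,r,s,t,u}, so it must be q.
(r2,c2): row 2 has {p,q,r,s,t,u}; column 2 has {p,r,s}; the diagonal has {p,q,r,s,t,u}, so it must be o.
(r6,c2): row 6 has {o,p,r,s,t,u}; column 2 has {o,p,r,s}, so it must be q.
(r7,c1): row 7 has {o,p,s,t}; column 1 has {o,p,r,s,t,u}, so it must be q.
(r7,c2): row 7 has {o,p,q,s,t}; column 2 has {o,p,q,r,s}, so it must be u.
(r7,c5): row 7 has {o,p,q,s,t,u}; column 5 has {o,p,q,s,t,u}, so it must be r.
(r1,c2): row 1 has {o,p,q,r,s,u}; column 2 has {o,p,q,r,s,u}, so it must be t.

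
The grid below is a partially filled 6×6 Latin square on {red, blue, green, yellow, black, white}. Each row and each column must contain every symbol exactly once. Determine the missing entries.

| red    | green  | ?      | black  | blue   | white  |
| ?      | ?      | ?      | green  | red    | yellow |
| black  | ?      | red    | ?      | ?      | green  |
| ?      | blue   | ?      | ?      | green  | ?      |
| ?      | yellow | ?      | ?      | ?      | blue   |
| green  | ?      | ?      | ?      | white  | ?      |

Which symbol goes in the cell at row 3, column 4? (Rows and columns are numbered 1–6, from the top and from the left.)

(r1,c3) = yellow
(r3,c2) = white
(r3,c5) = yellow
(r5,c1) = white
(r5,c4) = red
(r5,c5) = black
(r2,c1) = blue
(r2,c2) = black
(r2,c3) = white
(r3,c4) = blue

blue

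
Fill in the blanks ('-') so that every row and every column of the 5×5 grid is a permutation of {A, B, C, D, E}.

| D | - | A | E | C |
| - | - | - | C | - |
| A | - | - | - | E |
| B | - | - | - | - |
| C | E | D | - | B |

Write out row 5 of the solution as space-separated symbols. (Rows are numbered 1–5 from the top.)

C E D A B

(r1,c2) = B
(r2,c1) = E
(r2,c3) = B
(r3,c3) = C
(r4,c3) = E
(r5,c4) = A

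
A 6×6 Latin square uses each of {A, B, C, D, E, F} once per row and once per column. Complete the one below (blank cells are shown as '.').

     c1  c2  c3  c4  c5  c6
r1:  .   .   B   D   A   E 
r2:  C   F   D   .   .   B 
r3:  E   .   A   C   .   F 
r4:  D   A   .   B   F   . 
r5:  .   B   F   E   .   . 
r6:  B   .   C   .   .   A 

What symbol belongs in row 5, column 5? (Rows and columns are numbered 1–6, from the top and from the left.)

C

row 1 has {A,B,D,E}; column 1 has {B,C,D,E} — only F is left for (r1,c1).
row 1 has {A,B,D,E,F}; column 2 has {A,B,F} — only C is left for (r1,c2).
row 2 has {B,C,D,F}; column 4 has {B,C,D,E} — only A is left for (r2,c4).
row 2 has {A,B,C,D,F}; column 5 has {A,F} — only E is left for (r2,c5).
row 3 has {A,C,E,F}; column 2 has {A,B,C,F} — only D is left for (r3,c2).
row 3 has {A,C,D,E,F}; column 5 has {A,E,F} — only B is left for (r3,c5).
row 4 has {A,B,D,F}; column 3 has {A,B,C,D,F} — only E is left for (r4,c3).
row 4 has {A,B,D,E,F}; column 6 has {A,B,E,F} — only C is left for (r4,c6).
row 5 has {B,E,F}; column 1 has {B,C,D,E,F} — only A is left for (r5,c1).
row 5 has {A,B,E,F}; column 6 has {A,B,C,E,F} — only D is left for (r5,c6).
row 6 has {A,B,C}; column 2 has {A,B,C,D,F} — only E is left for (r6,c2).
row 6 has {A,B,C,E}; column 4 has {A,B,C,D,E} — only F is left for (r6,c4).
row 6 has {A,B,C,E,F}; column 5 has {A,B,E,F} — only D is left for (r6,c5).
row 5 has {A,B,D,E,F}; column 5 has {A,B,D,E,F} — only C is left for (r5,c5).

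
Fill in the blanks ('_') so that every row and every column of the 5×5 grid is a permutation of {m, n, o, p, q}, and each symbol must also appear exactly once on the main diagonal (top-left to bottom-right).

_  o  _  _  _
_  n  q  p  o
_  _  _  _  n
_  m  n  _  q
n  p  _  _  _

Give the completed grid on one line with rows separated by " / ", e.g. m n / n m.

(r2,c1) = m
(r3,c2) = q
(r4,c4) = o
(r5,c5) = m
(r1,c5) = p
(r3,c3) = p
(r3,c4) = m
(r4,c1) = p
(r5,c3) = o
(r5,c4) = q
(r1,c1) = q
(r1,c3) = m
(r1,c4) = n
(r3,c1) = o

q o m n p / m n q p o / o q p m n / p m n o q / n p o q m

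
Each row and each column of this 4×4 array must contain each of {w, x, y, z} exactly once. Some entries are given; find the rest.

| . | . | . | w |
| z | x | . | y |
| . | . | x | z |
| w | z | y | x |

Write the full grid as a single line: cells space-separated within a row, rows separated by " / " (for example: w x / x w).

x y z w / z x w y / y w x z / w z y x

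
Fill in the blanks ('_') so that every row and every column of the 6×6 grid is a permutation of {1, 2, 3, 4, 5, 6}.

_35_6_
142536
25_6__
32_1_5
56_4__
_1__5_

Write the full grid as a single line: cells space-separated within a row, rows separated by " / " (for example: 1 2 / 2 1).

4 3 5 2 6 1 / 1 4 2 5 3 6 / 2 5 3 6 1 4 / 3 2 6 1 4 5 / 5 6 1 4 2 3 / 6 1 4 3 5 2

(r1,c1) = 4
(r1,c4) = 2
(r1,c6) = 1
(r4,c5) = 4
(r6,c1) = 6
(r6,c4) = 3
(r3,c5) = 1
(r4,c3) = 6
(r5,c5) = 2
(r5,c6) = 3
(r6,c3) = 4
(r6,c6) = 2
(r3,c3) = 3
(r3,c6) = 4
(r5,c3) = 1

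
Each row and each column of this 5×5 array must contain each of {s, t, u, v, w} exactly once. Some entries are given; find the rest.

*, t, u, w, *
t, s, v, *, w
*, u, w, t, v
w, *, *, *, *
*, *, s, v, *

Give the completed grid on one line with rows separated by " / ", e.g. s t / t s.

(r1,c5) = s
(r2,c4) = u
(r3,c1) = s
(r4,c2) = v
(r4,c3) = t
(r4,c4) = s
(r4,c5) = u
(r5,c1) = u
(r5,c2) = w
(r5,c5) = t
(r1,c1) = v

v t u w s / t s v u w / s u w t v / w v t s u / u w s v t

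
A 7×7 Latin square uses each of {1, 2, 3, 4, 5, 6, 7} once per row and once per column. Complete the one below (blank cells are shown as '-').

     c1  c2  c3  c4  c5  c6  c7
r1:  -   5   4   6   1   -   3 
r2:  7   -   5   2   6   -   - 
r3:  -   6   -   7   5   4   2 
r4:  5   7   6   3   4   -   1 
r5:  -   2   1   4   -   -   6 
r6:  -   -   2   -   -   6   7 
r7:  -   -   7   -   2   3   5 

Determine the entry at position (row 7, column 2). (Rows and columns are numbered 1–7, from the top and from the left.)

4

Cell (r1,c1): row 1 has {1,3,4,5,6}; column 1 has {5,7} → 2.
Cell (r1,c6): row 1 has {1,2,3,4,5,6}; column 6 has {3,4,6} → 7.
Cell (r2,c6): row 2 has {2,5,6,7}; column 6 has {3,4,6,7} → 1.
Cell (r2,c7): row 2 has {1,2,5,6,7}; column 7 has {1,2,3,5,6,7} → 4.
Cell (r3,c3): row 3 has {2,4,5,6,7}; column 3 has {1,2,4,5,6,7} → 3.
Cell (r4,c6): row 4 has {1,3,4,5,6,7}; column 6 has {1,3,4,6,7} → 2.
Cell (r5,c1): row 5 has {1,2,4,6}; column 1 has {2,5,7} → 3.
Cell (r5,c5): row 5 has {1,2,3,4,6}; column 5 has {1,2,4,5,6} → 7.
Cell (r5,c6): row 5 has {1,2,3,4,6,7}; column 6 has {1,2,3,4,6,7} → 5.
Cell (r6,c5): row 6 has {2,6,7}; column 5 has {1,2,4,5,6,7} → 3.
Cell (r7,c4): row 7 has {2,3,5,7}; column 4 has {2,3,4,6,7} → 1.
Cell (r2,c2): row 2 has {1,2,4,5,6,7}; column 2 has {2,5,6,7} → 3.
Cell (r3,c1): row 3 has {2,3,4,5,6,7}; column 1 has {2,3,5,7} → 1.
Cell (r6,c1): row 6 has {2,3,6,7}; column 1 has {1,2,3,5,7} → 4.
Cell (r6,c2): row 6 has {2,3,4,6,7}; column 2 has {2,3,5,6,7} → 1.
Cell (r6,c4): row 6 has {1,2,3,4,6,7}; column 4 has {1,2,3,4,6,7} → 5.
Cell (r7,c1): row 7 has {1,2,3,5,7}; column 1 has {1,2,3,4,5,7} → 6.
Cell (r7,c2): row 7 has {1,2,3,5,6,7}; column 2 has {1,2,3,5,6,7} → 4.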